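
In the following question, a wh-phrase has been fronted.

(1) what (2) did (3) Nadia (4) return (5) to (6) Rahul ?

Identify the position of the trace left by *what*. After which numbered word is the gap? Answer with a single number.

4

Pre-movement form: Nadia did return what to Rahul.
The filler 'what' is interpreted as the direct object of 'return'. Wh-movement fronts it, leaving a gap right after 'return':
What did Nadia return ___ to Rahul?
'return' is word 4.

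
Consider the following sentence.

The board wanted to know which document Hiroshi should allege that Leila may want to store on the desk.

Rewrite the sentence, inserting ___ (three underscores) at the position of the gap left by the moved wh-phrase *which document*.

The board wanted to know which document Hiroshi should allege that Leila may want to store ___ on the desk.

Before movement: Hiroshi should allege that Leila may want to store which document on the desk.
'which document' functions as the direct object of 'store'. The gap is right after 'store'.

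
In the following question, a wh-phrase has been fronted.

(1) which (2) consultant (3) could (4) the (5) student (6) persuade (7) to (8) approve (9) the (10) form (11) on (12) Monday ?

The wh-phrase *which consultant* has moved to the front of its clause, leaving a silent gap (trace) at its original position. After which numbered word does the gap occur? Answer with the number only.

Pre-movement form: The student could persuade which consultant to approve the form on Monday.
'which consultant' is the direct object of 'persuade'. Fronting leaves a gap immediately after 'persuade':
Which consultant could the student persuade ___ to approve the form on Monday?
'persuade' is word 6.

6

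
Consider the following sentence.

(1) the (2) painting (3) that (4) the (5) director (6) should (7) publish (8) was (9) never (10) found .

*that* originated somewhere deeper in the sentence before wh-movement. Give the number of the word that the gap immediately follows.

7

'that' functions as the direct object of 'publish'. It moves to the left edge, and the trace sits right after 'publish':
The painting that the director should publish ___ was never found.
'publish' is word 7.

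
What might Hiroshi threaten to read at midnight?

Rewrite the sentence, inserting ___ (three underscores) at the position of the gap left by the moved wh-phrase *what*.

What might Hiroshi threaten to read ___ at midnight?

Before movement: Hiroshi might threaten to read what at midnight.
The filler 'what' is interpreted as the direct object of 'read'. The gap is right after 'read'.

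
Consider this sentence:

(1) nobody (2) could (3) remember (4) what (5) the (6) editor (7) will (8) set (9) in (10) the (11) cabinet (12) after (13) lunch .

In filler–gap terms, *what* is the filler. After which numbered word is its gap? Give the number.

Underlying clause: The editor will set what in the cabinet after lunch.
'what' is the direct object of 'set'. It moves to the left edge, and the trace sits right after 'set':
Nobody could remember what the editor will set ___ in the cabinet after lunch.
'set' is word 8.

8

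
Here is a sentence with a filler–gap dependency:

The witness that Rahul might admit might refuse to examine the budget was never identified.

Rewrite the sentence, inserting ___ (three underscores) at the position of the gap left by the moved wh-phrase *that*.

'that' functions as the subject of the clause embedded under 'admit'. The gap is right after 'admit'.

The witness that Rahul might admit ___ might refuse to examine the budget was never identified.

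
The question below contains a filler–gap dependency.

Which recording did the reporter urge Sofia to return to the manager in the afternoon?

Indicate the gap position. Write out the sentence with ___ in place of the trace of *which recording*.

Before movement: The reporter did urge Sofia to return which recording to the manager in the afternoon.
'which recording' functions as the direct object of 'return'. The gap is right after 'return'.

Which recording did the reporter urge Sofia to return ___ to the manager in the afternoon?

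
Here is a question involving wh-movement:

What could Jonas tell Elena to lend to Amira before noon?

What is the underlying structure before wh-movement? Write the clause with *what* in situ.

'what' functions as the direct object of 'lend'. Fronting leaves a gap immediately after 'lend':
What could Jonas tell Elena to lend ___ to Amira before noon?

Jonas could tell Elena to lend what to Amira before noon.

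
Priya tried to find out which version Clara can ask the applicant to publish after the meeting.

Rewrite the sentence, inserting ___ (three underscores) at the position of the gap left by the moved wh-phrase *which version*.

Priya tried to find out which version Clara can ask the applicant to publish ___ after the meeting.

Pre-movement form: Clara can ask the applicant to publish which version after the meeting.
'which version' is the direct object of 'publish'. The gap is right after 'publish'.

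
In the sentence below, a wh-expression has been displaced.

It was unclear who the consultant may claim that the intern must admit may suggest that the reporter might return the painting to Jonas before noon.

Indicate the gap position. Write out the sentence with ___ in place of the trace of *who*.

It was unclear who the consultant may claim that the intern must admit ___ may suggest that the reporter might return the painting to Jonas before noon.

Underlying clause: The consultant may claim that the intern must admit who may suggest that the reporter might return the painting to Jonas before noon.
'who' functions as the subject of the clause embedded under 'admit'. The gap is right after 'admit'.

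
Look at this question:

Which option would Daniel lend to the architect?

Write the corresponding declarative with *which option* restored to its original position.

Daniel would lend which option to the architect.

'which option' is the direct object of 'lend'. Fronting leaves a gap immediately after 'lend':
Which option would Daniel lend ___ to the architect?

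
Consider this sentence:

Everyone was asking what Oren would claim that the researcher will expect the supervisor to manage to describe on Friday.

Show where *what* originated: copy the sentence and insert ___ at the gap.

Everyone was asking what Oren would claim that the researcher will expect the supervisor to manage to describe ___ on Friday.

Underlying clause: Oren would claim that the researcher will expect the supervisor to manage to describe what on Friday.
'what' functions as the direct object of 'describe'. The gap is right after 'describe'.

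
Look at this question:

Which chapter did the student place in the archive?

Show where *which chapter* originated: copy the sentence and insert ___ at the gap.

Underlying clause: The student did place which chapter in the archive.
'which chapter' functions as the direct object of 'place'. The gap is right after 'place'.

Which chapter did the student place ___ in the archive?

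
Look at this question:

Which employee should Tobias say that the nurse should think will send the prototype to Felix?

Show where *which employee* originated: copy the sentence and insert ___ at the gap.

Which employee should Tobias say that the nurse should think ___ will send the prototype to Felix?

Before movement: Tobias should say that the nurse should think which employee will send the prototype to Felix.
'which employee' functions as the subject of the clause embedded under 'think'. The gap is right after 'think'.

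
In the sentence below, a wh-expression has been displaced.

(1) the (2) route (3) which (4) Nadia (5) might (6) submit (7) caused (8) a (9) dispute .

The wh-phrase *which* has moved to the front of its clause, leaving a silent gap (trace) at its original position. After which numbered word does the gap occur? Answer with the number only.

'which' functions as the direct object of 'submit'. Fronting leaves a gap immediately after 'submit':
The route which Nadia might submit ___ caused a dispute.
'submit' is word 6.

6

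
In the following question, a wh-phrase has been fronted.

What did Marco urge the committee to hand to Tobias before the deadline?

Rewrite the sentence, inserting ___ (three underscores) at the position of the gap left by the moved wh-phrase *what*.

Pre-movement form: Marco did urge the committee to hand what to Tobias before the deadline.
The filler 'what' is interpreted as the direct object of 'hand'. The gap is right after 'hand'.

What did Marco urge the committee to hand ___ to Tobias before the deadline?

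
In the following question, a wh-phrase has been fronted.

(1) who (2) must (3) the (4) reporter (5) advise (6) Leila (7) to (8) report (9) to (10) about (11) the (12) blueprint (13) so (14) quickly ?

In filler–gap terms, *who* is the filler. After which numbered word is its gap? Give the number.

Pre-movement form: The reporter must advise Leila to report to who about the blueprint so quickly.
The filler 'who' is interpreted as the object of the preposition 'to'. It moves to the left edge, and the trace sits right after 'to':
Who must the reporter advise Leila to report to ___ about the blueprint so quickly?
'to' is word 9.

9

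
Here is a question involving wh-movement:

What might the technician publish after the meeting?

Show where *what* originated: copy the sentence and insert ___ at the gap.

What might the technician publish ___ after the meeting?

In situ: The technician might publish what after the meeting.
'what' functions as the direct object of 'publish'. The gap is right after 'publish'.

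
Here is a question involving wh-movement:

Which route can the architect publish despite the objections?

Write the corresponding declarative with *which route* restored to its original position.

'which route' functions as the direct object of 'publish'. Fronting leaves a gap immediately after 'publish':
Which route can the architect publish ___ despite the objections?

The architect can publish which route despite the objections.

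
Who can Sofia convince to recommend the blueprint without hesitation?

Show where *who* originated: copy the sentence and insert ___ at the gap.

Before movement: Sofia can convince who to recommend the blueprint without hesitation.
The filler 'who' is interpreted as the direct object of 'convince'. The gap is right after 'convince'.

Who can Sofia convince ___ to recommend the blueprint without hesitation?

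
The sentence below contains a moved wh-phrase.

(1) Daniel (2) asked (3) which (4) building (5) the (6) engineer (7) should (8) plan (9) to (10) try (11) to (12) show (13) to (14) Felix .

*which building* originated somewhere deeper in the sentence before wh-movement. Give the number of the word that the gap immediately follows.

In situ: The engineer should plan to try to show which building to Felix.
The filler 'which building' is interpreted as the direct object of 'show'. Fronting leaves a gap immediately after 'show':
Daniel asked which building the engineer should plan to try to show ___ to Felix.
'show' is word 12.

12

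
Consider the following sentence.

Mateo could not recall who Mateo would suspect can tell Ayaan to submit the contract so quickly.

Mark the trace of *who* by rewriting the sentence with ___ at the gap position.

Mateo could not recall who Mateo would suspect ___ can tell Ayaan to submit the contract so quickly.

In situ: Mateo would suspect who can tell Ayaan to submit the contract so quickly.
The filler 'who' is interpreted as the subject of the clause embedded under 'suspect'. The gap is right after 'suspect'.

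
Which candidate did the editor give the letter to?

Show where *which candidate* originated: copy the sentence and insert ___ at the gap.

Underlying clause: The editor did give the letter to which candidate.
'which candidate' functions as the object of the preposition 'to' (recipient of 'give'). The gap is right after 'to'.

Which candidate did the editor give the letter to ___?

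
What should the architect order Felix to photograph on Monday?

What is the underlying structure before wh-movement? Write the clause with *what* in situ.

'what' is the direct object of 'photograph'. It moves to the left edge, and the trace sits right after 'photograph':
What should the architect order Felix to photograph ___ on Monday?

The architect should order Felix to photograph what on Monday.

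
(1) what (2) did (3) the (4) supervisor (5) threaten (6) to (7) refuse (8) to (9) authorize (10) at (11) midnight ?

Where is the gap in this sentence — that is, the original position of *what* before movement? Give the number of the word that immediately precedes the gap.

9

In situ: The supervisor did threaten to refuse to authorize what at midnight.
'what' functions as the direct object of 'authorize'. It moves to the left edge, and the trace sits right after 'authorize':
What did the supervisor threaten to refuse to authorize ___ at midnight?
'authorize' is word 9.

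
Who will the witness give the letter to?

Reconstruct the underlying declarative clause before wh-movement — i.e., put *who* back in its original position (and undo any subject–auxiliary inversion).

The witness will give the letter to who.

'who' functions as the object of the preposition 'to' (recipient of 'give'). Fronting leaves a gap immediately after 'to':
Who will the witness give the letter to ___?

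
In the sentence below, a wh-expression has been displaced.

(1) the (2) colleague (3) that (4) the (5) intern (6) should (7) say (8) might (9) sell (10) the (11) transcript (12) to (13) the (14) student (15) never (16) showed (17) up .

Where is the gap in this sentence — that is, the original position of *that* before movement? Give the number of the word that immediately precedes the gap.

The filler 'that' is interpreted as the subject of the clause embedded under 'say'. Fronting leaves a gap immediately after 'say':
The colleague that the intern should say ___ might sell the transcript to the student never showed up.
'say' is word 7.

7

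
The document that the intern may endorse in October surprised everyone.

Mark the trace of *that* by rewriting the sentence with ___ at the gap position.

The document that the intern may endorse ___ in October surprised everyone.

'that' functions as the direct object of 'endorse'. The gap is right after 'endorse'.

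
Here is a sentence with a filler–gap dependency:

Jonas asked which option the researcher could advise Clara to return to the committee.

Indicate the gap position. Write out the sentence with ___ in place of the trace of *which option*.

Jonas asked which option the researcher could advise Clara to return ___ to the committee.

Underlying clause: The researcher could advise Clara to return which option to the committee.
'which option' functions as the direct object of 'return'. The gap is right after 'return'.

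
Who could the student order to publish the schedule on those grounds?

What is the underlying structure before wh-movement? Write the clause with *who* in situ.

The student could order who to publish the schedule on those grounds.

'who' functions as the direct object of 'order'. Wh-movement fronts it, leaving a gap right after 'order':
Who could the student order ___ to publish the schedule on those grounds?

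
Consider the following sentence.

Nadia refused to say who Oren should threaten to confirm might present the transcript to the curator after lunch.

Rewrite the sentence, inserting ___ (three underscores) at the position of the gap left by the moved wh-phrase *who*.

Pre-movement form: Oren should threaten to confirm who might present the transcript to the curator after lunch.
'who' is the subject of the clause embedded under 'confirm'. The gap is right after 'confirm'.

Nadia refused to say who Oren should threaten to confirm ___ might present the transcript to the curator after lunch.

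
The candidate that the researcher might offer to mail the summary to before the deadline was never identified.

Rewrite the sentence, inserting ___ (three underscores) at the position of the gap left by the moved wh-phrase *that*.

The candidate that the researcher might offer to mail the summary to ___ before the deadline was never identified.

'that' is the object of the preposition 'to' (recipient of 'mail'). The gap is right after 'to'.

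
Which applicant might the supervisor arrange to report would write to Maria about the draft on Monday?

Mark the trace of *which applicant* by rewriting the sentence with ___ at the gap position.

In situ: The supervisor might arrange to report which applicant would write to Maria about the draft on Monday.
'which applicant' is the subject of the clause embedded under 'report'. The gap is right after 'report'.

Which applicant might the supervisor arrange to report ___ would write to Maria about the draft on Monday?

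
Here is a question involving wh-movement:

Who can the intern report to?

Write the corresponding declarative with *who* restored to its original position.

'who' functions as the object of the preposition 'to'. Fronting leaves a gap immediately after 'to':
Who can the intern report to ___?

The intern can report to who.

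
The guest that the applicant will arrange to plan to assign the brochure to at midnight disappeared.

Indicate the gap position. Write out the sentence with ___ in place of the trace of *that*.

The guest that the applicant will arrange to plan to assign the brochure to ___ at midnight disappeared.

'that' is the object of the preposition 'to' (recipient of 'assign'). The gap is right after 'to'.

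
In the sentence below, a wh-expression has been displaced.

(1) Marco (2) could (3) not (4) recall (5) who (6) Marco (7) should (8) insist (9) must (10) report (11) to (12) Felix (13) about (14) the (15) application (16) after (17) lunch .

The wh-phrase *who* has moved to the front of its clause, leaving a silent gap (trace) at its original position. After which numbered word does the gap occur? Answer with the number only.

Before movement: Marco should insist who must report to Felix about the application after lunch.
The filler 'who' is interpreted as the subject of the clause embedded under 'insist'. It moves to the left edge, and the trace sits right after 'insist':
Marco could not recall who Marco should insist ___ must report to Felix about the application after lunch.
'insist' is word 8.

8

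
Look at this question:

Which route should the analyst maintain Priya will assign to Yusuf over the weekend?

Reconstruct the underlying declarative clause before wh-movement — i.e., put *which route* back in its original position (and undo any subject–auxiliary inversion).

'which route' is the direct object of 'assign'. Wh-movement fronts it, leaving a gap right after 'assign':
Which route should the analyst maintain Priya will assign ___ to Yusuf over the weekend?

The analyst should maintain Priya will assign which route to Yusuf over the weekend.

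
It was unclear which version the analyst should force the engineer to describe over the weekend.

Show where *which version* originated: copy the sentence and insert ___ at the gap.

Underlying clause: The analyst should force the engineer to describe which version over the weekend.
'which version' is the direct object of 'describe'. The gap is right after 'describe'.

It was unclear which version the analyst should force the engineer to describe ___ over the weekend.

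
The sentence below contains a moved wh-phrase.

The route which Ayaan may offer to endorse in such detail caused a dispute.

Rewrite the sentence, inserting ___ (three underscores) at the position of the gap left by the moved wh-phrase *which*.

The filler 'which' is interpreted as the direct object of 'endorse'. The gap is right after 'endorse'.

The route which Ayaan may offer to endorse ___ in such detail caused a dispute.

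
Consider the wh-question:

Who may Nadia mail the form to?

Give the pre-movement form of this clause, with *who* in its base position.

Nadia may mail the form to who.

'who' is the object of the preposition 'to' (recipient of 'mail'). Fronting leaves a gap immediately after 'to':
Who may Nadia mail the form to ___?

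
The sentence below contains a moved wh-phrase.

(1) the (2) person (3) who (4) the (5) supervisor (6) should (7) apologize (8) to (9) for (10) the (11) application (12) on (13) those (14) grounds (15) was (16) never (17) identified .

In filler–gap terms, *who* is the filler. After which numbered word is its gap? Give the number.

The filler 'who' is interpreted as the object of the preposition 'to'. Fronting leaves a gap immediately after 'to':
The person who the supervisor should apologize to ___ for the application on those grounds was never identified.
'to' is word 8.

8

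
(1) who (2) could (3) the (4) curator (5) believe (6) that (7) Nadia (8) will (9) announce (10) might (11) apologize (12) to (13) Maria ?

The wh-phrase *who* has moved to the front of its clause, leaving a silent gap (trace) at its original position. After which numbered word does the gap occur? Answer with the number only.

In situ: The curator could believe that Nadia will announce who might apologize to Maria.
'who' functions as the subject of the clause embedded under 'announce'. It moves to the left edge, and the trace sits right after 'announce':
Who could the curator believe that Nadia will announce ___ might apologize to Maria?
'announce' is word 9.

9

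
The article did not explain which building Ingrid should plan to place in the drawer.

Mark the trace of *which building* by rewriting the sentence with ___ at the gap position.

The article did not explain which building Ingrid should plan to place ___ in the drawer.

In situ: Ingrid should plan to place which building in the drawer.
'which building' is the direct object of 'place'. The gap is right after 'place'.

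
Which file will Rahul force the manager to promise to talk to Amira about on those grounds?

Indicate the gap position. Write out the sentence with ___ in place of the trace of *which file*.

In situ: Rahul will force the manager to promise to talk to Amira about which file on those grounds.
'which file' is the object of the preposition 'about'. The gap is right after 'about'.

Which file will Rahul force the manager to promise to talk to Amira about ___ on those grounds?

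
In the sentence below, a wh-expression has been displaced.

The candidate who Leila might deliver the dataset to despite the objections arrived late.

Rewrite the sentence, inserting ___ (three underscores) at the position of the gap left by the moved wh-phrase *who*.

The candidate who Leila might deliver the dataset to ___ despite the objections arrived late.

The filler 'who' is interpreted as the object of the preposition 'to' (recipient of 'deliver'). The gap is right after 'to'.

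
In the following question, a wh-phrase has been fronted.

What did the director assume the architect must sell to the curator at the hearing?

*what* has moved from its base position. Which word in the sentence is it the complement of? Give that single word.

In situ: The director did assume the architect must sell what to the curator at the hearing.
'what' is the direct object of 'sell'. It moves to the left edge, and the trace sits right after 'sell':
What did the director assume the architect must sell ___ to the curator at the hearing?

sell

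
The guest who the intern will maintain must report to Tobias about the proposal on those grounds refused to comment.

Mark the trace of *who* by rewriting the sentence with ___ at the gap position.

'who' functions as the subject of the clause embedded under 'maintain'. The gap is right after 'maintain'.

The guest who the intern will maintain ___ must report to Tobias about the proposal on those grounds refused to comment.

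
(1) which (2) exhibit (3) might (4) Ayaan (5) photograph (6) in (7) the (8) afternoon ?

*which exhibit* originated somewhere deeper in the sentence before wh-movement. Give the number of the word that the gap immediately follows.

In situ: Ayaan might photograph which exhibit in the afternoon.
The filler 'which exhibit' is interpreted as the direct object of 'photograph'. Fronting leaves a gap immediately after 'photograph':
Which exhibit might Ayaan photograph ___ in the afternoon?
'photograph' is word 5.

5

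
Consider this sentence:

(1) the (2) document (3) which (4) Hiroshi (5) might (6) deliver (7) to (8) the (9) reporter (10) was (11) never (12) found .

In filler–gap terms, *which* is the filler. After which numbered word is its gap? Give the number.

6

'which' is the direct object of 'deliver'. Wh-movement fronts it, leaving a gap right after 'deliver':
The document which Hiroshi might deliver ___ to the reporter was never found.
'deliver' is word 6.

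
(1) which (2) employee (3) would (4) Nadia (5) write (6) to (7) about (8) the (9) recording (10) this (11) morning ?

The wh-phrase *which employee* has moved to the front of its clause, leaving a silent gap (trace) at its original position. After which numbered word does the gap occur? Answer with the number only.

6

In situ: Nadia would write to which employee about the recording this morning.
'which employee' functions as the object of the preposition 'to'. It moves to the left edge, and the trace sits right after 'to':
Which employee would Nadia write to ___ about the recording this morning?
'to' is word 6.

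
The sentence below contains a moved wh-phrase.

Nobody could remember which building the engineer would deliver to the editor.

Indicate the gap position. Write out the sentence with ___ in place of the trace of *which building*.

Pre-movement form: The engineer would deliver which building to the editor.
'which building' functions as the direct object of 'deliver'. The gap is right after 'deliver'.

Nobody could remember which building the engineer would deliver ___ to the editor.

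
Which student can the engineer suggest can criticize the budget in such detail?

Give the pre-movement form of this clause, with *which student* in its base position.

The engineer can suggest which student can criticize the budget in such detail.

'which student' functions as the subject of the clause embedded under 'suggest'. Wh-movement fronts it, leaving a gap right after 'suggest':
Which student can the engineer suggest ___ can criticize the budget in such detail?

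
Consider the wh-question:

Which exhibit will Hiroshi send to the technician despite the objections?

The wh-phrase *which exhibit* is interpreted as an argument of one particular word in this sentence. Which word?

Pre-movement form: Hiroshi will send which exhibit to the technician despite the objections.
The filler 'which exhibit' is interpreted as the direct object of 'send'. Wh-movement fronts it, leaving a gap right after 'send':
Which exhibit will Hiroshi send ___ to the technician despite the objections?

send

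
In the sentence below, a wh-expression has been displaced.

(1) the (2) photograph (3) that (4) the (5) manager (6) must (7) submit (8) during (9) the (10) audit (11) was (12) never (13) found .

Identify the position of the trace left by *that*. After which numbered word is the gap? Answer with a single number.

The filler 'that' is interpreted as the direct object of 'submit'. It moves to the left edge, and the trace sits right after 'submit':
The photograph that the manager must submit ___ during the audit was never found.
'submit' is word 7.

7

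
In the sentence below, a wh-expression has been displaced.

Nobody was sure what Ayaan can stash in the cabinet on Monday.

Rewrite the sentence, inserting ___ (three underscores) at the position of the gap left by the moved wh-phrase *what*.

In situ: Ayaan can stash what in the cabinet on Monday.
'what' is the direct object of 'stash'. The gap is right after 'stash'.

Nobody was sure what Ayaan can stash ___ in the cabinet on Monday.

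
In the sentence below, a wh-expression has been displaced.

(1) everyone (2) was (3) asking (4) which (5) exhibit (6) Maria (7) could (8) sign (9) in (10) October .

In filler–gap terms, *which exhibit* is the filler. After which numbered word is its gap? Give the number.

8

Underlying clause: Maria could sign which exhibit in October.
The filler 'which exhibit' is interpreted as the direct object of 'sign'. Fronting leaves a gap immediately after 'sign':
Everyone was asking which exhibit Maria could sign ___ in October.
'sign' is word 8.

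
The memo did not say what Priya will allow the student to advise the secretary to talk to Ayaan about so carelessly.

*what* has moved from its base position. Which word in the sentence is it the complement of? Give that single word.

about

Underlying clause: Priya will allow the student to advise the secretary to talk to Ayaan about what so carelessly.
The filler 'what' is interpreted as the object of the preposition 'about'. Fronting leaves a gap immediately after 'about':
The memo did not say what Priya will allow the student to advise the secretary to talk to Ayaan about ___ so carelessly.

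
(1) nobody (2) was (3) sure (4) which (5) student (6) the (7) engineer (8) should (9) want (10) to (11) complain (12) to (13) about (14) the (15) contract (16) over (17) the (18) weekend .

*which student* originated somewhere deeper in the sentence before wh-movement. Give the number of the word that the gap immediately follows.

12

Pre-movement form: The engineer should want to complain to which student about the contract over the weekend.
The filler 'which student' is interpreted as the object of the preposition 'to'. Fronting leaves a gap immediately after 'to':
Nobody was sure which student the engineer should want to complain to ___ about the contract over the weekend.
'to' is word 12.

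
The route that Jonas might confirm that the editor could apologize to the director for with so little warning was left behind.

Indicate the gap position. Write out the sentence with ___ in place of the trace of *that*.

The route that Jonas might confirm that the editor could apologize to the director for ___ with so little warning was left behind.

The filler 'that' is interpreted as the object of the preposition 'for'. The gap is right after 'for'.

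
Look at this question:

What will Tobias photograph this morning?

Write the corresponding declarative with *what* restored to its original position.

The filler 'what' is interpreted as the direct object of 'photograph'. Fronting leaves a gap immediately after 'photograph':
What will Tobias photograph ___ this morning?

Tobias will photograph what this morning.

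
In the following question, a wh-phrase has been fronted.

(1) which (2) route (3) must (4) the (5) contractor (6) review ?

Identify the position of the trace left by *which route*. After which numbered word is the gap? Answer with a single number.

Pre-movement form: The contractor must review which route.
The filler 'which route' is interpreted as the direct object of 'review'. It moves to the left edge, and the trace sits right after 'review':
Which route must the contractor review ___?
'review' is word 6.

6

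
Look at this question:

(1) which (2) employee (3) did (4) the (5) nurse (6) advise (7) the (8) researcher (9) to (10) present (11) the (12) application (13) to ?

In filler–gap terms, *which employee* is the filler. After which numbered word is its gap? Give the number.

13

Pre-movement form: The nurse did advise the researcher to present the application to which employee.
'which employee' functions as the object of the preposition 'to' (recipient of 'present'). Fronting leaves a gap immediately after 'to':
Which employee did the nurse advise the researcher to present the application to ___?
'to' is word 13.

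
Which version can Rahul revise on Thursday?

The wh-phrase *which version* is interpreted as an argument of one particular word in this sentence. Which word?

revise

Underlying clause: Rahul can revise which version on Thursday.
'which version' functions as the direct object of 'revise'. Wh-movement fronts it, leaving a gap right after 'revise':
Which version can Rahul revise ___ on Thursday?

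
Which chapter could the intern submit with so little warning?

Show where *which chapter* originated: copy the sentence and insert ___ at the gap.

Pre-movement form: The intern could submit which chapter with so little warning.
The filler 'which chapter' is interpreted as the direct object of 'submit'. The gap is right after 'submit'.

Which chapter could the intern submit ___ with so little warning?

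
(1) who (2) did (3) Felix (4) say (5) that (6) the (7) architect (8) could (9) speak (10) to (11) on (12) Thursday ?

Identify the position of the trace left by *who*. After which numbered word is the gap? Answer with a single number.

Before movement: Felix did say that the architect could speak to who on Thursday.
The filler 'who' is interpreted as the object of the preposition 'to'. Fronting leaves a gap immediately after 'to':
Who did Felix say that the architect could speak to ___ on Thursday?
'to' is word 10.

10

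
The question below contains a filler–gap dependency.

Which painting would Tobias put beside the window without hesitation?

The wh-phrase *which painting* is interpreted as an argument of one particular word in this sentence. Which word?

put

Pre-movement form: Tobias would put which painting beside the window without hesitation.
The filler 'which painting' is interpreted as the direct object of 'put'. It moves to the left edge, and the trace sits right after 'put':
Which painting would Tobias put ___ beside the window without hesitation?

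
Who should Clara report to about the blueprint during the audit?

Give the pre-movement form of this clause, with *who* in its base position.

The filler 'who' is interpreted as the object of the preposition 'to'. Wh-movement fronts it, leaving a gap right after 'to':
Who should Clara report to ___ about the blueprint during the audit?

Clara should report to who about the blueprint during the audit.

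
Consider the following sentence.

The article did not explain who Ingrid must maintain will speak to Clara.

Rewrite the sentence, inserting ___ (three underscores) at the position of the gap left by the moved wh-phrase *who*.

The article did not explain who Ingrid must maintain ___ will speak to Clara.

In situ: Ingrid must maintain who will speak to Clara.
'who' functions as the subject of the clause embedded under 'maintain'. The gap is right after 'maintain'.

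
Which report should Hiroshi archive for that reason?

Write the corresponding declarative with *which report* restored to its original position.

'which report' is the direct object of 'archive'. Fronting leaves a gap immediately after 'archive':
Which report should Hiroshi archive ___ for that reason?

Hiroshi should archive which report for that reason.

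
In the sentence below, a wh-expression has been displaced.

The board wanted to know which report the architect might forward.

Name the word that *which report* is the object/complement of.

Pre-movement form: The architect might forward which report.
'which report' functions as the direct object of 'forward'. It moves to the left edge, and the trace sits right after 'forward':
The board wanted to know which report the architect might forward ___.

forward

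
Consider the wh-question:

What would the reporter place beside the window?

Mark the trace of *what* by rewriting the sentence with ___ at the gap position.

Before movement: The reporter would place what beside the window.
'what' functions as the direct object of 'place'. The gap is right after 'place'.

What would the reporter place ___ beside the window?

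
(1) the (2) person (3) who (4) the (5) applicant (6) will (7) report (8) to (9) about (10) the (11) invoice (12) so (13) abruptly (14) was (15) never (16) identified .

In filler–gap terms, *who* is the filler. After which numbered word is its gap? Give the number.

8

'who' functions as the object of the preposition 'to'. Wh-movement fronts it, leaving a gap right after 'to':
The person who the applicant will report to ___ about the invoice so abruptly was never identified.
'to' is word 8.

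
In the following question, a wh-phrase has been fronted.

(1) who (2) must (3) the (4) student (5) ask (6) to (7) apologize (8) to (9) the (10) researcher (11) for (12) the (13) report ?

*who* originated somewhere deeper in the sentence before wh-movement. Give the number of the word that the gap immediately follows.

Underlying clause: The student must ask who to apologize to the researcher for the report.
The filler 'who' is interpreted as the direct object of 'ask'. It moves to the left edge, and the trace sits right after 'ask':
Who must the student ask ___ to apologize to the researcher for the report?
'ask' is word 5.

5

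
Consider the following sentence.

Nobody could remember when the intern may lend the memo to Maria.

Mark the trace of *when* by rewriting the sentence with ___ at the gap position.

Underlying clause: The intern may lend the memo to Maria when.
'when' functions as the temporal adjunct. The gap is right after 'Maria'.

Nobody could remember when the intern may lend the memo to Maria ___.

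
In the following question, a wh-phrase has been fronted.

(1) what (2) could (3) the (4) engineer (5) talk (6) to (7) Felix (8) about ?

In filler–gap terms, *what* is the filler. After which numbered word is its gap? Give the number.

In situ: The engineer could talk to Felix about what.
The filler 'what' is interpreted as the object of the preposition 'about'. Wh-movement fronts it, leaving a gap right after 'about':
What could the engineer talk to Felix about ___?
'about' is word 8.

8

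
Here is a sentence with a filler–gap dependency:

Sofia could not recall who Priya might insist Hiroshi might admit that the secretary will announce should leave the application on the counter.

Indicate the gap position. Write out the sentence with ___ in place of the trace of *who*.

Sofia could not recall who Priya might insist Hiroshi might admit that the secretary will announce ___ should leave the application on the counter.

Before movement: Priya might insist Hiroshi might admit that the secretary will announce who should leave the application on the counter.
'who' functions as the subject of the clause embedded under 'announce'. The gap is right after 'announce'.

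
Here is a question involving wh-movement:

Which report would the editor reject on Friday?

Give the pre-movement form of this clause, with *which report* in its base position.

The editor would reject which report on Friday.

'which report' functions as the direct object of 'reject'. It moves to the left edge, and the trace sits right after 'reject':
Which report would the editor reject ___ on Friday?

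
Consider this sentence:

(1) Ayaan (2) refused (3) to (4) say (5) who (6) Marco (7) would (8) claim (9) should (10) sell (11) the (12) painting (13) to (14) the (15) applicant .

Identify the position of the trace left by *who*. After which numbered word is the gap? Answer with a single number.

8

Before movement: Marco would claim who should sell the painting to the applicant.
'who' functions as the subject of the clause embedded under 'claim'. Fronting leaves a gap immediately after 'claim':
Ayaan refused to say who Marco would claim ___ should sell the painting to the applicant.
'claim' is word 8.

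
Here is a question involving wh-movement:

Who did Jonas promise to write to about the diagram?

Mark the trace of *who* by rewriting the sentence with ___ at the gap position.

Before movement: Jonas did promise to write to who about the diagram.
'who' functions as the object of the preposition 'to'. The gap is right after 'to'.

Who did Jonas promise to write to ___ about the diagram?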